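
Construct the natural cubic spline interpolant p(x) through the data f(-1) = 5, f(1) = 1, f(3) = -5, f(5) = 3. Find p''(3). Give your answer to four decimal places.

Put σ_i = p'' at the i-th knot. Here h = (2, 2, 2) and Δ = (-2, -3, 4), so the interior equations h_(i-1)·σ_(i-1) + 2(h_(i-1)+h_i)·σ_i + h_i·σ_(i+1) = 6(Δ_i − Δ_(i-1)) read
  2·σ_0 + 8·σ_1 + 2·σ_2 = 6(Δ_1 - Δ_0) = -6
  2·σ_1 + 8·σ_2 + 2·σ_3 = 6(Δ_2 - Δ_1) = 42
Natural end conditions: σ_0 = σ_3 = 0.
Forward elimination and back-substitution give σ_0 = 0, σ_1 = -11/5, σ_2 = 29/5, σ_3 = 0.

5.8000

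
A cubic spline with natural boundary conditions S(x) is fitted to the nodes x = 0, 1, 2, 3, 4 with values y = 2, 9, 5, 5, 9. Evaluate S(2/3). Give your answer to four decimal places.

7.8373

Let σ_i = S''(x_i). Step sizes h_i = 1, 1, 1, 1; slopes of the chords Δ_i = (y_(i+1) - y_i)/h_i = 7, -4, 0, 4.
  1·σ_0 + 4·σ_1 + 1·σ_2 = 6(Δ_1 - Δ_0) = -66
  1·σ_1 + 4·σ_2 + 1·σ_3 = 6(Δ_2 - Δ_1) = 24
  1·σ_2 + 4·σ_3 + 1·σ_4 = 6(Δ_3 - Δ_2) = 24
Natural end conditions: σ_0 = σ_4 = 0.
Solving: σ_0 = 0, σ_1 = -531/28, σ_2 = 69/7, σ_3 = 99/28, σ_4 = 0.
On [0, 1], S(x) = 2 + 569/56·x + 0·x² - 177/56·x³.
With x = 2/3: S(2/3) = 1975/252.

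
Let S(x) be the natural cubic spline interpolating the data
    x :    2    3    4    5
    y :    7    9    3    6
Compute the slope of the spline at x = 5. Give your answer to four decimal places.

Let m_i = S''(x_i). Step sizes h_i = 1, 1, 1; slopes of the chords Δ_i = (y_(i+1) - y_i)/h_i = 2, -6, 3.
  1·m_0 + 4·m_1 + 1·m_2 = 6(Δ_1 - Δ_0) = -48
  1·m_1 + 4·m_2 + 1·m_3 = 6(Δ_2 - Δ_1) = 54
Natural end conditions: m_0 = m_3 = 0.
Forward elimination and back-substitution give m_0 = 0, m_1 = -82/5, m_2 = 88/5, m_3 = 0.
On [4, 5], S'(x) = b_2 + 2c_2·(x - 4) + 3d_2·(x - 4)² with b_2 = Δ_2 - h_2(2m_2 + m_3)/6 = -43/15, c_2 = m_2/2 = 44/5, d_2 = (m_3 - m_2)/(6h_2) = -44/15. So S'(5) = 89/15.

5.9333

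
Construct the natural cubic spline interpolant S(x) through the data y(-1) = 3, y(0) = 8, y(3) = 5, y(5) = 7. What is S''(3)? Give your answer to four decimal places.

Write σ_i for S''(x_i). With h_i = 1, 3, 2 and divided differences Δ_i = 5, -1, 1, the continuity of S' gives the tridiagonal system
  1·σ_0 + 8·σ_1 + 3·σ_2 = 6(Δ_1 - Δ_0) = -36
  3·σ_1 + 10·σ_2 + 2·σ_3 = 6(Δ_2 - Δ_1) = 12
Natural end conditions: σ_0 = σ_3 = 0.
Forward elimination and back-substitution give σ_0 = 0, σ_1 = -396/71, σ_2 = 204/71, σ_3 = 0.

2.8732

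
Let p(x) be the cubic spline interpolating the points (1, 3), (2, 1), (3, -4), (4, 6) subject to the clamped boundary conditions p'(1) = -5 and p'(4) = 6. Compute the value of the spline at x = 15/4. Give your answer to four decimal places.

3.7563

Let σ_i = p''(x_i). Step sizes h_i = 1, 1, 1; slopes of the chords Δ_i = (y_(i+1) - y_i)/h_i = -2, -5, 10.
  1·σ_0 + 4·σ_1 + 1·σ_2 = 6(Δ_1 - Δ_0) = -18
  1·σ_1 + 4·σ_2 + 1·σ_3 = 6(Δ_2 - Δ_1) = 90
Clamped end conditions give two more equations: 2h_0·σ_0 + h_0·σ_1 = 6(Δ_0 - p'(1)) = 18 and h_2·σ_2 + 2h_2·σ_3 = 6(p'(4) - Δ_2) = -24.
Hence σ_0 = 266/15, σ_1 = -262/15, σ_2 = 512/15, σ_3 = -436/15.
On [3, 4], p(x) = -4 + 52/15·(x - 3) + 256/15·(x - 3)² - 158/15·(x - 3)³.
With (x - 3) = 3/4: p(15/4) = 601/160.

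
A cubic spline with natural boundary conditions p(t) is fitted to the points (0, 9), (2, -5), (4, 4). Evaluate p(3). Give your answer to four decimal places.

-2.6563

Let M_i = p''(x_i). Step sizes h_i = 2, 2; slopes of the chords Δ_i = (y_(i+1) - y_i)/h_i = -7, 9/2.
  2·M_0 + 8·M_1 + 2·M_2 = 6(Δ_1 - Δ_0) = 69
Natural end conditions: M_0 = M_2 = 0.
Forward elimination and back-substitution give M_0 = 0, M_1 = 69/8, M_2 = 0.
On [2, 4], p(t) = -5 - 5/4·(t - 2) + 69/16·(t - 2)² - 23/32·(t - 2)³.
With (t - 2) = 1: p(3) = -85/32.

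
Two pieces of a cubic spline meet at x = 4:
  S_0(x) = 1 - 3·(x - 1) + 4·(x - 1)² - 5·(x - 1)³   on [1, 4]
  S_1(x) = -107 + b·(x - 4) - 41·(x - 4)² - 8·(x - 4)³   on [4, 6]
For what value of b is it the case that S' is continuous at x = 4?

S_0'(x) = -3 + 8·(x - 1) - 15·(x - 1)², so S_0'(4) = -114. On the right, S_1'(4) = b, so b = -114.

-114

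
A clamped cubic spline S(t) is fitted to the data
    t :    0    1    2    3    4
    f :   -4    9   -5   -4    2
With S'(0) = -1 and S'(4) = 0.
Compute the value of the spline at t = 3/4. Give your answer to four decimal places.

6.5527

With M_i denoting the second derivative at x_i, h_i = 1, 1, 1, 1, and Δ_i = (y_(i+1) − y_i)/h_i = 13, -14, 1, 6:
  1·M_0 + 4·M_1 + 1·M_2 = 6(Δ_1 - Δ_0) = -162
  1·M_1 + 4·M_2 + 1·M_3 = 6(Δ_2 - Δ_1) = 90
  1·M_2 + 4·M_3 + 1·M_4 = 6(Δ_3 - Δ_2) = 30
Clamped end conditions give two more equations: 2h_0·M_0 + h_0·M_1 = 6(Δ_0 - S'(0)) = 84 and h_3·M_3 + 2h_3·M_4 = 6(S'(4) - Δ_3) = -36.
Solving the tridiagonal system: M_0 = 307/4, M_1 = -139/2, M_2 = 157/4, M_3 = 5/2, M_4 = -77/4.
On [0, 1], S(t) = -4 - 1·t + 307/8·t² - 195/8·t³.
With t = 3/4: S(3/4) = 3355/512.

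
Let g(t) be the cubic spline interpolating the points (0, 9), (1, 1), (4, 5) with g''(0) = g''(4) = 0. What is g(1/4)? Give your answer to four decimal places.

6.7266

With M_i denoting the second derivative at x_i, h_i = 1, 3, and Δ_i = (y_(i+1) − y_i)/h_i = -8, 4/3:
  1·M_0 + 8·M_1 + 3·M_2 = 6(Δ_1 - Δ_0) = 56
Natural end conditions: M_0 = M_2 = 0.
Hence M_0 = 0, M_1 = 7, M_2 = 0.
On [0, 1], g(t) = 9 - 55/6·t + 0·t² + 7/6·t³.
With t = 1/4: g(1/4) = 861/128.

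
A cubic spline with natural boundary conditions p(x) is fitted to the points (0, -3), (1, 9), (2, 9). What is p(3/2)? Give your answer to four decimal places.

Let m_i = p''(x_i). Step sizes h_i = 1, 1; slopes of the chords Δ_i = (y_(i+1) - y_i)/h_i = 12, 0.
  1·m_0 + 4·m_1 + 1·m_2 = 6(Δ_1 - Δ_0) = -72
Natural end conditions: m_0 = m_2 = 0.
Solving the tridiagonal system: m_0 = 0, m_1 = -18, m_2 = 0.
On [1, 2], p(x) = 9 + 6·(x - 1) - 9·(x - 1)² + 3·(x - 1)³.
With (x - 1) = 1/2: p(3/2) = 81/8.

10.1250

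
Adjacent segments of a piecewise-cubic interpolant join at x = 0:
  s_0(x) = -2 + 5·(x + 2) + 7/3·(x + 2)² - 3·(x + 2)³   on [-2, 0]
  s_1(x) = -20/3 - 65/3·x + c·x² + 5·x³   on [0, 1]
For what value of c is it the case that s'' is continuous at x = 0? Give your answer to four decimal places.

-15.6667

s_0''(x) = 14/3 - 18·(x + 2), so s_0''(0) = -94/3. On the right, s_1''(0) = 2c, so c = -47/3.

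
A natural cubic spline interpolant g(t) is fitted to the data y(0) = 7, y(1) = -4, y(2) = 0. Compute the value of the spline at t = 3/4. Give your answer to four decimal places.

-2.4805

With m_i denoting the second derivative at x_i, h_i = 1, 1, and Δ_i = (y_(i+1) − y_i)/h_i = -11, 4:
  1·m_0 + 4·m_1 + 1·m_2 = 6(Δ_1 - Δ_0) = 90
Natural end conditions: m_0 = m_2 = 0.
Forward elimination and back-substitution give m_0 = 0, m_1 = 45/2, m_2 = 0.
On [0, 1], g(t) = 7 - 59/4·t + 0·t² + 15/4·t³.
With t = 3/4: g(3/4) = -635/256.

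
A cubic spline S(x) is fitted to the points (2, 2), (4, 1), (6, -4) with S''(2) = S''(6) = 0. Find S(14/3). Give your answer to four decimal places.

-0.2963

Let M_i = S''(x_i). Step sizes h_i = 2, 2; slopes of the chords Δ_i = (y_(i+1) - y_i)/h_i = -1/2, -5/2.
  2·M_0 + 8·M_1 + 2·M_2 = 6(Δ_1 - Δ_0) = -12
Natural end conditions: M_0 = M_2 = 0.
Solving the tridiagonal system: M_0 = 0, M_1 = -3/2, M_2 = 0.
On [4, 6], S(x) = 1 - 3/2·(x - 4) - 3/4·(x - 4)² + 1/8·(x - 4)³.
With (x - 4) = 2/3: S(14/3) = -8/27.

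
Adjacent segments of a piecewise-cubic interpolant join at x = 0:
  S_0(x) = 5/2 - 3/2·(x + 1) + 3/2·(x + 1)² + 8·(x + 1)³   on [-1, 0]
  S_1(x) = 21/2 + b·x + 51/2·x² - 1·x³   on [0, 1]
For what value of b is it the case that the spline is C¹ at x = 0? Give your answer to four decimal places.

S_0'(x) = -3/2 + 3·(x + 1) + 24·(x + 1)², so S_0'(0) = 51/2. On the right, S_1'(0) = b, so b = 51/2.

25.5000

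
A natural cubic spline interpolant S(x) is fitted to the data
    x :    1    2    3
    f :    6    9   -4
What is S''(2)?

-24

Write m_i for S''(x_i). With h_i = 1, 1 and divided differences Δ_i = 3, -13, the continuity of S' gives the tridiagonal system
  1·m_0 + 4·m_1 + 1·m_2 = 6(Δ_1 - Δ_0) = -96
Natural end conditions: m_0 = m_2 = 0.
Solving: m_0 = 0, m_1 = -24, m_2 = 0.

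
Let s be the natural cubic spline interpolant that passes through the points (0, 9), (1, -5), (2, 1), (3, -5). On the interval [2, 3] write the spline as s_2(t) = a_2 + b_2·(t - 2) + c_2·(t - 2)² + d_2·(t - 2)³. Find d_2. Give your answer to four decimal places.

4.5333

Write m_i for s''(x_i). With h_i = 1, 1, 1 and divided differences Δ_i = -14, 6, -6, the continuity of s' gives the tridiagonal system
  1·m_0 + 4·m_1 + 1·m_2 = 6(Δ_1 - Δ_0) = 120
  1·m_1 + 4·m_2 + 1·m_3 = 6(Δ_2 - Δ_1) = -72
Natural end conditions: m_0 = m_3 = 0.
Solving the tridiagonal system: m_0 = 0, m_1 = 184/5, m_2 = -136/5, m_3 = 0.
On [2, 3], with s_2(t) = a_2 + b_2·(t - 2) + c_2·(t - 2)² + d_2·(t - 2)³: c_2 = m_2/2 = -68/5, d_2 = (m_3 - m_2)/(6h_2) = 68/15, b_2 = Δ_2 - h_2(2m_2 + m_3)/6 = 46/15.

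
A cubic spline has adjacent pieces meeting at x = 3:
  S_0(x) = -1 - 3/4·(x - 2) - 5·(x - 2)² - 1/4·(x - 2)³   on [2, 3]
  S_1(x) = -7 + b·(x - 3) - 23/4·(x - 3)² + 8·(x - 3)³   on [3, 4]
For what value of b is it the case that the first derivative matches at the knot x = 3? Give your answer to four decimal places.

-11.5000

S_0'(x) = -3/4 - 10·(x - 2) - 3/4·(x - 2)², so S_0'(3) = -23/2. On the right, S_1'(3) = b, so b = -23/2.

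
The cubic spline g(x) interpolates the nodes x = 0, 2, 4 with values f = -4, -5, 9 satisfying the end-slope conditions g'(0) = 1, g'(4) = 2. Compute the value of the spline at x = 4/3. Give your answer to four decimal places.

-5.8148

Let M_i = g''(x_i). Step sizes h_i = 2, 2; slopes of the chords Δ_i = (y_(i+1) - y_i)/h_i = -1/2, 7.
  2·M_0 + 8·M_1 + 2·M_2 = 6(Δ_1 - Δ_0) = 45
Clamped end conditions give two more equations: 2h_0·M_0 + h_0·M_1 = 6(Δ_0 - g'(0)) = -9 and h_1·M_1 + 2h_1·M_2 = 6(g'(4) - Δ_1) = -30.
Hence M_0 = -61/8, M_1 = 43/4, M_2 = -103/8.
On [0, 2], g(x) = -4 + 1·x - 61/16·x² + 49/32·x³.
With x = 4/3: g(4/3) = -157/27.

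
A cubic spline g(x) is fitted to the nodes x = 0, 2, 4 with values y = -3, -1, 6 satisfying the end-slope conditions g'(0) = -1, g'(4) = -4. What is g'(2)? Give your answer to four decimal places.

4.6250

Put M_i = g'' at the i-th knot. Here h = (2, 2) and Δ = (1, 7/2), so the interior equations h_(i-1)·M_(i-1) + 2(h_(i-1)+h_i)·M_i + h_i·M_(i+1) = 6(Δ_i − Δ_(i-1)) read
  2·M_0 + 8·M_1 + 2·M_2 = 6(Δ_1 - Δ_0) = 15
Clamped end conditions give two more equations: 2h_0·M_0 + h_0·M_1 = 6(Δ_0 - g'(0)) = 12 and h_1·M_1 + 2h_1·M_2 = 6(g'(4) - Δ_1) = -45.
Solving the tridiagonal system: M_0 = 3/8, M_1 = 21/4, M_2 = -111/8.
On [2, 4], g'(x) = b_1 + 2c_1·(x - 2) + 3d_1·(x - 2)² with b_1 = Δ_1 - h_1(2M_1 + M_2)/6 = 37/8, c_1 = M_1/2 = 21/8, d_1 = (M_2 - M_1)/(6h_1) = -51/32. So g'(2) = 37/8.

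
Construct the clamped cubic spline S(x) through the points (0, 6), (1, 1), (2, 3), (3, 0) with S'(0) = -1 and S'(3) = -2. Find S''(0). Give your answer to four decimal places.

-21.8667

With M_i denoting the second derivative at x_i, h_i = 1, 1, 1, and Δ_i = (y_(i+1) − y_i)/h_i = -5, 2, -3:
  1·M_0 + 4·M_1 + 1·M_2 = 6(Δ_1 - Δ_0) = 42
  1·M_1 + 4·M_2 + 1·M_3 = 6(Δ_2 - Δ_1) = -30
Clamped end conditions give two more equations: 2h_0·M_0 + h_0·M_1 = 6(Δ_0 - S'(0)) = -24 and h_2·M_2 + 2h_2·M_3 = 6(S'(3) - Δ_2) = 6.
Hence M_0 = -328/15, M_1 = 296/15, M_2 = -226/15, M_3 = 158/15.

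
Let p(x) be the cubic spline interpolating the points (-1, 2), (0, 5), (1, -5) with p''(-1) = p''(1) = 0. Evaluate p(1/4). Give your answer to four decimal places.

3.5664

Let M_i = p''(x_i). Step sizes h_i = 1, 1; slopes of the chords Δ_i = (y_(i+1) - y_i)/h_i = 3, -10.
  1·M_0 + 4·M_1 + 1·M_2 = 6(Δ_1 - Δ_0) = -78
Natural end conditions: M_0 = M_2 = 0.
Hence M_0 = 0, M_1 = -39/2, M_2 = 0.
On [0, 1], p(x) = 5 - 7/2·x - 39/4·x² + 13/4·x³.
With x = 1/4: p(1/4) = 913/256.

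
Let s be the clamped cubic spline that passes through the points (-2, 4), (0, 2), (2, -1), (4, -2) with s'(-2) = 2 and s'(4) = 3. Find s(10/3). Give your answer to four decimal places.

With M_i denoting the second derivative at x_i, h_i = 2, 2, 2, and Δ_i = (y_(i+1) − y_i)/h_i = -1, -3/2, -1/2:
  2·M_0 + 8·M_1 + 2·M_2 = 6(Δ_1 - Δ_0) = -3
  2·M_1 + 8·M_2 + 2·M_3 = 6(Δ_2 - Δ_1) = 6
Clamped end conditions give two more equations: 2h_0·M_0 + h_0·M_1 = 6(Δ_0 - s'(-2)) = -18 and h_2·M_2 + 2h_2·M_3 = 6(s'(4) - Δ_2) = 21.
Solving: M_0 = -76/15, M_1 = 17/15, M_2 = -29/30, M_3 = 86/15.
On [2, 4], s(x) = -1 - 53/30·(x - 2) - 29/60·(x - 2)² + 67/120·(x - 2)³.
With (x - 2) = 4/3: s(10/3) = -1171/405.

-2.8914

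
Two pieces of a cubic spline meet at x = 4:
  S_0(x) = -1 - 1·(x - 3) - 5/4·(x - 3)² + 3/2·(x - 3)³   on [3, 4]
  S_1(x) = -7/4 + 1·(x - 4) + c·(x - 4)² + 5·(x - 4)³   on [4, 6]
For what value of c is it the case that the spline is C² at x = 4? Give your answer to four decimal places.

3.2500

S_0''(x) = -5/2 + 9·(x - 3), so S_0''(4) = 13/2. On the right, S_1''(4) = 2c, so c = 13/4.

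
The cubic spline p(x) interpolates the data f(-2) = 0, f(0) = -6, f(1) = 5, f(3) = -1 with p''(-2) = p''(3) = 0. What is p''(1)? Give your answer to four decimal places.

-16.8000

Put M_i = p'' at the i-th knot. Here h = (2, 1, 2) and Δ = (-3, 11, -3), so the interior equations h_(i-1)·M_(i-1) + 2(h_(i-1)+h_i)·M_i + h_i·M_(i+1) = 6(Δ_i − Δ_(i-1)) read
  2·M_0 + 6·M_1 + 1·M_2 = 6(Δ_1 - Δ_0) = 84
  1·M_1 + 6·M_2 + 2·M_3 = 6(Δ_2 - Δ_1) = -84
Natural end conditions: M_0 = M_3 = 0.
Forward elimination and back-substitution give M_0 = 0, M_1 = 84/5, M_2 = -84/5, M_3 = 0.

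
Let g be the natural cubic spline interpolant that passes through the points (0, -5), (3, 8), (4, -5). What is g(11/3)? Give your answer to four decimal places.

Let M_i = g''(x_i). Step sizes h_i = 3, 1; slopes of the chords Δ_i = (y_(i+1) - y_i)/h_i = 13/3, -13.
  3·M_0 + 8·M_1 + 1·M_2 = 6(Δ_1 - Δ_0) = -104
Natural end conditions: M_0 = M_2 = 0.
Hence M_0 = 0, M_1 = -13, M_2 = 0.
On [3, 4], g(x) = 8 - 26/3·(x - 3) - 13/2·(x - 3)² + 13/6·(x - 3)³.
With (x - 3) = 2/3: g(11/3) = -2/81.

-0.0247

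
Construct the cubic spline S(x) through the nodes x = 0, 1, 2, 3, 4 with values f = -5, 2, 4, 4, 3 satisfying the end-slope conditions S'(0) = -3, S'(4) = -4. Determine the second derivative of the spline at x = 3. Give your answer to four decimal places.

0.5000

Put σ_i = S'' at the i-th knot. Here h = (1, 1, 1, 1) and Δ = (7, 2, 0, -1), so the interior equations h_(i-1)·σ_(i-1) + 2(h_(i-1)+h_i)·σ_i + h_i·σ_(i+1) = 6(Δ_i − Δ_(i-1)) read
  1·σ_0 + 4·σ_1 + 1·σ_2 = 6(Δ_1 - Δ_0) = -30
  1·σ_1 + 4·σ_2 + 1·σ_3 = 6(Δ_2 - Δ_1) = -12
  1·σ_2 + 4·σ_3 + 1·σ_4 = 6(Δ_3 - Δ_2) = -6
Clamped end conditions give two more equations: 2h_0·σ_0 + h_0·σ_1 = 6(Δ_0 - S'(0)) = 60 and h_3·σ_3 + 2h_3·σ_4 = 6(S'(4) - Δ_3) = -18.
Solving the tridiagonal system: σ_0 = 155/4, σ_1 = -35/2, σ_2 = 5/4, σ_3 = 1/2, σ_4 = -37/4.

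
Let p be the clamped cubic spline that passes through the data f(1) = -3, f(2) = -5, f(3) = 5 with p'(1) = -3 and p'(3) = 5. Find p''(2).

Let M_i = p''(x_i). Step sizes h_i = 1, 1; slopes of the chords Δ_i = (y_(i+1) - y_i)/h_i = -2, 10.
  1·M_0 + 4·M_1 + 1·M_2 = 6(Δ_1 - Δ_0) = 72
Clamped end conditions give two more equations: 2h_0·M_0 + h_0·M_1 = 6(Δ_0 - p'(1)) = 6 and h_1·M_1 + 2h_1·M_2 = 6(p'(3) - Δ_1) = -30.
Hence M_0 = -11, M_1 = 28, M_2 = -29.

28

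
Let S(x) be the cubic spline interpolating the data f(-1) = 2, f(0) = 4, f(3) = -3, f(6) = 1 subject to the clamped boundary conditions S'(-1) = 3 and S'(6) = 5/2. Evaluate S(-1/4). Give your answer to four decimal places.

3.7669

Write M_i for S''(x_i). With h_i = 1, 3, 3 and divided differences Δ_i = 2, -7/3, 4/3, the continuity of S' gives the tridiagonal system
  1·M_0 + 8·M_1 + 3·M_2 = 6(Δ_1 - Δ_0) = -26
  3·M_1 + 12·M_2 + 3·M_3 = 6(Δ_2 - Δ_1) = 22
Clamped end conditions give two more equations: 2h_0·M_0 + h_0·M_1 = 6(Δ_0 - S'(-1)) = -6 and h_2·M_2 + 2h_2·M_3 = 6(S'(6) - Δ_2) = 7.
Hence M_0 = -27/31, M_1 = -132/31, M_2 = 277/93, M_3 = -10/31.
On [-1, 0], S(x) = 2 + 3·(x + 1) - 27/62·(x + 1)² - 35/62·(x + 1)³.
With (x + 1) = 3/4: S(-1/4) = 14947/3968.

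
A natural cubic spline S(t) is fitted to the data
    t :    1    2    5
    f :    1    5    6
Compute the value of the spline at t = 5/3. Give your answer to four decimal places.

With M_i denoting the second derivative at x_i, h_i = 1, 3, and Δ_i = (y_(i+1) − y_i)/h_i = 4, 1/3:
  1·M_0 + 8·M_1 + 3·M_2 = 6(Δ_1 - Δ_0) = -22
Natural end conditions: M_0 = M_2 = 0.
Solving: M_0 = 0, M_1 = -11/4, M_2 = 0.
On [1, 2], S(t) = 1 + 107/24·(t - 1) + 0·(t - 1)² - 11/24·(t - 1)³.
With (t - 1) = 2/3: S(5/3) = 1243/324.

3.8364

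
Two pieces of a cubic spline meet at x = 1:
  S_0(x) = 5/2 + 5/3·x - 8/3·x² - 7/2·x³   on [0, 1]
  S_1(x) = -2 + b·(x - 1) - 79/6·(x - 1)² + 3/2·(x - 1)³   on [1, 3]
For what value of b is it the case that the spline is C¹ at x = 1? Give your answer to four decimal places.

-14.1667

S_0'(x) = 5/3 - 16/3·x - 21/2·x², so S_0'(1) = -85/6. On the right, S_1'(1) = b, so b = -85/6.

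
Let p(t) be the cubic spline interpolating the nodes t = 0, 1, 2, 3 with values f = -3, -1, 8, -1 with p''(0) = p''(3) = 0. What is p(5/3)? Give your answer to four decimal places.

Let M_i = p''(x_i). Step sizes h_i = 1, 1, 1; slopes of the chords Δ_i = (y_(i+1) - y_i)/h_i = 2, 9, -9.
  1·M_0 + 4·M_1 + 1·M_2 = 6(Δ_1 - Δ_0) = 42
  1·M_1 + 4·M_2 + 1·M_3 = 6(Δ_2 - Δ_1) = -108
Natural end conditions: M_0 = M_3 = 0.
Solving the tridiagonal system: M_0 = 0, M_1 = 92/5, M_2 = -158/5, M_3 = 0.
On [1, 2], p(t) = -1 + 122/15·(t - 1) + 46/5·(t - 1)² - 25/3·(t - 1)³.
With (t - 1) = 2/3: p(5/3) = 2447/405.

6.0420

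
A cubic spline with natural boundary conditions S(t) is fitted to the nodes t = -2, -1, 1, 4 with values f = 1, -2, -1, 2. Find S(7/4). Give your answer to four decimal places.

-0.0391

Write M_i for S''(x_i). With h_i = 1, 2, 3 and divided differences Δ_i = -3, 1/2, 1, the continuity of S' gives the tridiagonal system
  1·M_0 + 6·M_1 + 2·M_2 = 6(Δ_1 - Δ_0) = 21
  2·M_1 + 10·M_2 + 3·M_3 = 6(Δ_2 - Δ_1) = 3
Natural end conditions: M_0 = M_3 = 0.
Solving the tridiagonal system: M_0 = 0, M_1 = 51/14, M_2 = -3/7, M_3 = 0.
On [1, 4], S(t) = -1 + 10/7·(t - 1) - 3/14·(t - 1)² + 1/42·(t - 1)³.
With (t - 1) = 3/4: S(7/4) = -5/128.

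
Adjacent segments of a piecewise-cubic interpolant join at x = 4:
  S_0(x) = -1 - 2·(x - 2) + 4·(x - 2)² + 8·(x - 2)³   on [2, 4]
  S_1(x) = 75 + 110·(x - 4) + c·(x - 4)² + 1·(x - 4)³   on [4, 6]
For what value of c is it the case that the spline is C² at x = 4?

52

S_0''(x) = 8 + 48·(x - 2), so S_0''(4) = 104. On the right, S_1''(4) = 2c, so c = 52.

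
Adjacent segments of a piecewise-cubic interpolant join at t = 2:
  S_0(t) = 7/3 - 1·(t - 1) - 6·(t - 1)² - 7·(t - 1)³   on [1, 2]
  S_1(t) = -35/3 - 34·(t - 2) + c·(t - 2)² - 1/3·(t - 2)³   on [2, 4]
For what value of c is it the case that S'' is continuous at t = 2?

-27

S_0''(t) = -12 - 42·(t - 1), so S_0''(2) = -54. On the right, S_1''(2) = 2c, so c = -27.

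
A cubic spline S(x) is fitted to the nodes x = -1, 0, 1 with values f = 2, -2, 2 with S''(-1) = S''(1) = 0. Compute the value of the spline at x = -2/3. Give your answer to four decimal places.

0.0741

Write m_i for S''(x_i). With h_i = 1, 1 and divided differences Δ_i = -4, 4, the continuity of S' gives the tridiagonal system
  1·m_0 + 4·m_1 + 1·m_2 = 6(Δ_1 - Δ_0) = 48
Natural end conditions: m_0 = m_2 = 0.
Solving the tridiagonal system: m_0 = 0, m_1 = 12, m_2 = 0.
On [-1, 0], S(x) = 2 - 6·(x + 1) + 0·(x + 1)² + 2·(x + 1)³.
With (x + 1) = 1/3: S(-2/3) = 2/27.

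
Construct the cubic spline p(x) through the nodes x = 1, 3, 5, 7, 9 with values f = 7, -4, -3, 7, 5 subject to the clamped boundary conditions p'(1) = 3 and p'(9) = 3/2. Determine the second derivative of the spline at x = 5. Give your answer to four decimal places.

Write σ_i for p''(x_i). With h_i = 2, 2, 2, 2 and divided differences Δ_i = -11/2, 1/2, 5, -1, the continuity of p' gives the tridiagonal system
  2·σ_0 + 8·σ_1 + 2·σ_2 = 6(Δ_1 - Δ_0) = 36
  2·σ_1 + 8·σ_2 + 2·σ_3 = 6(Δ_2 - Δ_1) = 27
  2·σ_2 + 8·σ_3 + 2·σ_4 = 6(Δ_3 - Δ_2) = -36
Clamped end conditions give two more equations: 2h_0·σ_0 + h_0·σ_1 = 6(Δ_0 - p'(1)) = -51 and h_3·σ_3 + 2h_3·σ_4 = 6(p'(9) - Δ_3) = 15.
Solving: σ_0 = -267/16, σ_1 = 63/8, σ_2 = 51/16, σ_3 = -57/8, σ_4 = 117/16.

3.1875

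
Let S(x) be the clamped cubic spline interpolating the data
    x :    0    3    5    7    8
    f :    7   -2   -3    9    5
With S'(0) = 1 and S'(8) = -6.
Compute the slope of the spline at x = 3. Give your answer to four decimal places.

Let M_i = S''(x_i). Step sizes h_i = 3, 2, 2, 1; slopes of the chords Δ_i = (y_(i+1) - y_i)/h_i = -3, -1/2, 6, -4.
  3·M_0 + 10·M_1 + 2·M_2 = 6(Δ_1 - Δ_0) = 15
  2·M_1 + 8·M_2 + 2·M_3 = 6(Δ_2 - Δ_1) = 39
  2·M_2 + 6·M_3 + 1·M_4 = 6(Δ_3 - Δ_2) = -60
Clamped end conditions give two more equations: 2h_0·M_0 + h_0·M_1 = 6(Δ_0 - S'(0)) = -24 and h_3·M_3 + 2h_3·M_4 = 6(S'(8) - Δ_3) = -12.
Forward elimination and back-substitution give M_0 = -993/212, M_1 = 145/106, M_2 = 3259/424, M_3 = -1337/106, M_4 = 65/212.
On [3, 5], S'(x) = b_1 + 2c_1·(x - 3) + 3d_1·(x - 3)² with b_1 = Δ_1 - h_1(2M_1 + M_2)/6 = -1685/424, c_1 = M_1/2 = 145/212, d_1 = (M_2 - M_1)/(6h_1) = 893/1696. So S'(3) = -1685/424.

-3.9741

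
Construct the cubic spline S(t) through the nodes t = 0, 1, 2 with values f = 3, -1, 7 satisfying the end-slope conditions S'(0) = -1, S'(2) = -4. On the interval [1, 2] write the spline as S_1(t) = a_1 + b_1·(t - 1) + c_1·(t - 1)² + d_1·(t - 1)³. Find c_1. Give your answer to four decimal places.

19.5000

Put M_i = S'' at the i-th knot. Here h = (1, 1) and Δ = (-4, 8), so the interior equations h_(i-1)·M_(i-1) + 2(h_(i-1)+h_i)·M_i + h_i·M_(i+1) = 6(Δ_i − Δ_(i-1)) read
  1·M_0 + 4·M_1 + 1·M_2 = 6(Δ_1 - Δ_0) = 72
Clamped end conditions give two more equations: 2h_0·M_0 + h_0·M_1 = 6(Δ_0 - S'(0)) = -18 and h_1·M_1 + 2h_1·M_2 = 6(S'(2) - Δ_1) = -72.
Hence M_0 = -57/2, M_1 = 39, M_2 = -111/2.
On [1, 2], with S_1(t) = a_1 + b_1·(t - 1) + c_1·(t - 1)² + d_1·(t - 1)³: c_1 = M_1/2 = 39/2, d_1 = (M_2 - M_1)/(6h_1) = -63/4, b_1 = Δ_1 - h_1(2M_1 + M_2)/6 = 17/4.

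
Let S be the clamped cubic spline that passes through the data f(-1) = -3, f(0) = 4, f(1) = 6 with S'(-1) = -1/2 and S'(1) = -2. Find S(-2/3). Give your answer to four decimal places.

-1.8056

Put M_i = S'' at the i-th knot. Here h = (1, 1) and Δ = (7, 2), so the interior equations h_(i-1)·M_(i-1) + 2(h_(i-1)+h_i)·M_i + h_i·M_(i+1) = 6(Δ_i − Δ_(i-1)) read
  1·M_0 + 4·M_1 + 1·M_2 = 6(Δ_1 - Δ_0) = -30
Clamped end conditions give two more equations: 2h_0·M_0 + h_0·M_1 = 6(Δ_0 - S'(-1)) = 45 and h_1·M_1 + 2h_1·M_2 = 6(S'(1) - Δ_1) = -24.
Solving: M_0 = 117/4, M_1 = -27/2, M_2 = -21/4.
On [-1, 0], S(t) = -3 - 1/2·(t + 1) + 117/8·(t + 1)² - 57/8·(t + 1)³.
With (t + 1) = 1/3: S(-2/3) = -65/36.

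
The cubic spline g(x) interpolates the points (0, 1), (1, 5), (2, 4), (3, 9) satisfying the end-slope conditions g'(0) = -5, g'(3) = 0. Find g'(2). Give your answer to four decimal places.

With σ_i denoting the second derivative at x_i, h_i = 1, 1, 1, and Δ_i = (y_(i+1) − y_i)/h_i = 4, -1, 5:
  1·σ_0 + 4·σ_1 + 1·σ_2 = 6(Δ_1 - Δ_0) = -30
  1·σ_1 + 4·σ_2 + 1·σ_3 = 6(Δ_2 - Δ_1) = 36
Clamped end conditions give two more equations: 2h_0·σ_0 + h_0·σ_1 = 6(Δ_0 - g'(0)) = 54 and h_2·σ_2 + 2h_2·σ_3 = 6(g'(3) - Δ_2) = -30.
Solving: σ_0 = 572/15, σ_1 = -334/15, σ_2 = 314/15, σ_3 = -382/15.
On [2, 3], g'(x) = b_2 + 2c_2·(x - 2) + 3d_2·(x - 2)² with b_2 = Δ_2 - h_2(2σ_2 + σ_3)/6 = 34/15, c_2 = σ_2/2 = 157/15, d_2 = (σ_3 - σ_2)/(6h_2) = -116/15. So g'(2) = 34/15.

2.2667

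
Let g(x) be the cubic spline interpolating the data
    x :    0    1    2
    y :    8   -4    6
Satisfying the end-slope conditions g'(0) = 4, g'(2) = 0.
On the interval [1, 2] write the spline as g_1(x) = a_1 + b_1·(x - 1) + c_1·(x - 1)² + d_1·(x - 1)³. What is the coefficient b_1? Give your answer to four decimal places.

-2.5000

With m_i denoting the second derivative at x_i, h_i = 1, 1, and Δ_i = (y_(i+1) − y_i)/h_i = -12, 10:
  1·m_0 + 4·m_1 + 1·m_2 = 6(Δ_1 - Δ_0) = 132
Clamped end conditions give two more equations: 2h_0·m_0 + h_0·m_1 = 6(Δ_0 - g'(0)) = -96 and h_1·m_1 + 2h_1·m_2 = 6(g'(2) - Δ_1) = -60.
Solving the tridiagonal system: m_0 = -83, m_1 = 70, m_2 = -65.
On [1, 2], with g_1(x) = a_1 + b_1·(x - 1) + c_1·(x - 1)² + d_1·(x - 1)³: c_1 = m_1/2 = 35, d_1 = (m_2 - m_1)/(6h_1) = -45/2, b_1 = Δ_1 - h_1(2m_1 + m_2)/6 = -5/2.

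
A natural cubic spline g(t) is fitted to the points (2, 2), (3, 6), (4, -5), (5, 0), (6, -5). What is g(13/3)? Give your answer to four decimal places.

-4.4762

Let σ_i = g''(x_i). Step sizes h_i = 1, 1, 1, 1; slopes of the chords Δ_i = (y_(i+1) - y_i)/h_i = 4, -11, 5, -5.
  1·σ_0 + 4·σ_1 + 1·σ_2 = 6(Δ_1 - Δ_0) = -90
  1·σ_1 + 4·σ_2 + 1·σ_3 = 6(Δ_2 - Δ_1) = 96
  1·σ_2 + 4·σ_3 + 1·σ_4 = 6(Δ_3 - Δ_2) = -60
Natural end conditions: σ_0 = σ_4 = 0.
Solving the tridiagonal system: σ_0 = 0, σ_1 = -897/28, σ_2 = 267/7, σ_3 = -687/28, σ_4 = 0.
On [4, 5], g(t) = -5 - 29/8·(t - 4) + 267/14·(t - 4)² - 585/56·(t - 4)³.
With (t - 4) = 1/3: g(13/3) = -94/21.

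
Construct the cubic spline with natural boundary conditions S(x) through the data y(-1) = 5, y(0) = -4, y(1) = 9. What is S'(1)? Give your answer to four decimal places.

18.5000

Let σ_i = S''(x_i). Step sizes h_i = 1, 1; slopes of the chords Δ_i = (y_(i+1) - y_i)/h_i = -9, 13.
  1·σ_0 + 4·σ_1 + 1·σ_2 = 6(Δ_1 - Δ_0) = 132
Natural end conditions: σ_0 = σ_2 = 0.
Solving: σ_0 = 0, σ_1 = 33, σ_2 = 0.
On [0, 1], S'(x) = b_1 + 2c_1·x + 3d_1·x² with b_1 = Δ_1 - h_1(2σ_1 + σ_2)/6 = 2, c_1 = σ_1/2 = 33/2, d_1 = (σ_2 - σ_1)/(6h_1) = -11/2. So S'(1) = 37/2.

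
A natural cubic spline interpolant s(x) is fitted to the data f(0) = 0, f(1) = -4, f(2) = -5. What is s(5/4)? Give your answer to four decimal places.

Let M_i = s''(x_i). Step sizes h_i = 1, 1; slopes of the chords Δ_i = (y_(i+1) - y_i)/h_i = -4, -1.
  1·M_0 + 4·M_1 + 1·M_2 = 6(Δ_1 - Δ_0) = 18
Natural end conditions: M_0 = M_2 = 0.
Solving: M_0 = 0, M_1 = 9/2, M_2 = 0.
On [1, 2], s(x) = -4 - 5/2·(x - 1) + 9/4·(x - 1)² - 3/4·(x - 1)³.
With (x - 1) = 1/4: s(5/4) = -1151/256.

-4.4961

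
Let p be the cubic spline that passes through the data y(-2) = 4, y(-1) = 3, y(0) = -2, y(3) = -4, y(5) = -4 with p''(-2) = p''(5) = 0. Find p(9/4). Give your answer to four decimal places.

Put M_i = p'' at the i-th knot. Here h = (1, 1, 3, 2) and Δ = (-1, -5, -2/3, 0), so the interior equations h_(i-1)·M_(i-1) + 2(h_(i-1)+h_i)·M_i + h_i·M_(i+1) = 6(Δ_i − Δ_(i-1)) read
  1·M_0 + 4·M_1 + 1·M_2 = 6(Δ_1 - Δ_0) = -24
  1·M_1 + 8·M_2 + 3·M_3 = 6(Δ_2 - Δ_1) = 26
  3·M_2 + 10·M_3 + 2·M_4 = 6(Δ_3 - Δ_2) = 4
Natural end conditions: M_0 = M_4 = 0.
Solving the tridiagonal system: M_0 = 0, M_1 = -976/137, M_2 = 616/137, M_3 = -130/137, M_4 = 0.
On [0, 3], p(x) = -2 - 1927/411·x + 308/137·x² - 373/1233·x³.
With x = 9/4: p(9/4) = -40453/8768.

-4.6137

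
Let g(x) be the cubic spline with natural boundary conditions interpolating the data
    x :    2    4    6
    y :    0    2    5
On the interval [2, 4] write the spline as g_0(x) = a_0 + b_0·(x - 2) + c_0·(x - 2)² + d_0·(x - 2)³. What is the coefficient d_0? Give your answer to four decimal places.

With σ_i denoting the second derivative at x_i, h_i = 2, 2, and Δ_i = (y_(i+1) − y_i)/h_i = 1, 3/2:
  2·σ_0 + 8·σ_1 + 2·σ_2 = 6(Δ_1 - Δ_0) = 3
Natural end conditions: σ_0 = σ_2 = 0.
Hence σ_0 = 0, σ_1 = 3/8, σ_2 = 0.
On [2, 4], with g_0(x) = a_0 + b_0·(x - 2) + c_0·(x - 2)² + d_0·(x - 2)³: c_0 = σ_0/2 = 0, d_0 = (σ_1 - σ_0)/(6h_0) = 1/32, b_0 = Δ_0 - h_0(2σ_0 + σ_1)/6 = 7/8.

0.0313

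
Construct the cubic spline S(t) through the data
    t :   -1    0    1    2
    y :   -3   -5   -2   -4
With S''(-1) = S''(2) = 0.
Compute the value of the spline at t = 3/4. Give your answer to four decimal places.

-2.5938

Let m_i = S''(x_i). Step sizes h_i = 1, 1, 1; slopes of the chords Δ_i = (y_(i+1) - y_i)/h_i = -2, 3, -2.
  1·m_0 + 4·m_1 + 1·m_2 = 6(Δ_1 - Δ_0) = 30
  1·m_1 + 4·m_2 + 1·m_3 = 6(Δ_2 - Δ_1) = -30
Natural end conditions: m_0 = m_3 = 0.
Solving: m_0 = 0, m_1 = 10, m_2 = -10, m_3 = 0.
On [0, 1], S(t) = -5 + 4/3·t + 5·t² - 10/3·t³.
With t = 3/4: S(3/4) = -83/32.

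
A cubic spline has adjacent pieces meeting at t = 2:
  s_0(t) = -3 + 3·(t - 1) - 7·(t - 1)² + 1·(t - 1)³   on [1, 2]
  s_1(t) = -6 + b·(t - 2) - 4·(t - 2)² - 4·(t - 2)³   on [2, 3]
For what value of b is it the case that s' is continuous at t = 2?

s_0'(t) = 3 - 14·(t - 1) + 3·(t - 1)², so s_0'(2) = -8. On the right, s_1'(2) = b, so b = -8.

-8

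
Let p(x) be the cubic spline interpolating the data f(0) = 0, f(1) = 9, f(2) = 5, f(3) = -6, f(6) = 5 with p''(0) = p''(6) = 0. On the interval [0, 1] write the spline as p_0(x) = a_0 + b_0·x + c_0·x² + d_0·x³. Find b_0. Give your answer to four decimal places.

Write M_i for p''(x_i). With h_i = 1, 1, 1, 3 and divided differences Δ_i = 9, -4, -11, 11/3, the continuity of p' gives the tridiagonal system
  1·M_0 + 4·M_1 + 1·M_2 = 6(Δ_1 - Δ_0) = -78
  1·M_1 + 4·M_2 + 1·M_3 = 6(Δ_2 - Δ_1) = -42
  1·M_2 + 8·M_3 + 3·M_4 = 6(Δ_3 - Δ_2) = 88
Natural end conditions: M_0 = M_4 = 0.
Solving the tridiagonal system: M_0 = 0, M_1 = -997/58, M_2 = -268/29, M_3 = 705/58, M_4 = 0.
On [0, 1], with p_0(x) = a_0 + b_0·x + c_0·x² + d_0·x³: c_0 = M_0/2 = 0, d_0 = (M_1 - M_0)/(6h_0) = -997/348, b_0 = Δ_0 - h_0(2M_0 + M_1)/6 = 4129/348.

11.8649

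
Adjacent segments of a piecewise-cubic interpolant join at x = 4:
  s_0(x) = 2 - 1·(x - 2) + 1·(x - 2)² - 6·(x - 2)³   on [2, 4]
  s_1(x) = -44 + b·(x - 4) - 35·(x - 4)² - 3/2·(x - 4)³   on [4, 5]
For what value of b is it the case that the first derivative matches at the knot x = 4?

s_0'(x) = -1 + 2·(x - 2) - 18·(x - 2)², so s_0'(4) = -69. On the right, s_1'(4) = b, so b = -69.

-69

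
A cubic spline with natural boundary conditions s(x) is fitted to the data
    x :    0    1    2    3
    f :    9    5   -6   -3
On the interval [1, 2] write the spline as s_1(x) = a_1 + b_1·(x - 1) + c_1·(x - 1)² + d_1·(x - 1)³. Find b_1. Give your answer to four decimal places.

-9.6000

Write M_i for s''(x_i). With h_i = 1, 1, 1 and divided differences Δ_i = -4, -11, 3, the continuity of s' gives the tridiagonal system
  1·M_0 + 4·M_1 + 1·M_2 = 6(Δ_1 - Δ_0) = -42
  1·M_1 + 4·M_2 + 1·M_3 = 6(Δ_2 - Δ_1) = 84
Natural end conditions: M_0 = M_3 = 0.
Hence M_0 = 0, M_1 = -84/5, M_2 = 126/5, M_3 = 0.
On [1, 2], with s_1(x) = a_1 + b_1·(x - 1) + c_1·(x - 1)² + d_1·(x - 1)³: c_1 = M_1/2 = -42/5, d_1 = (M_2 - M_1)/(6h_1) = 7, b_1 = Δ_1 - h_1(2M_1 + M_2)/6 = -48/5.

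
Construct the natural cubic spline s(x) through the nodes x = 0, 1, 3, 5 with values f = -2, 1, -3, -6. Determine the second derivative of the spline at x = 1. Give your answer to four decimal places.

Let M_i = s''(x_i). Step sizes h_i = 1, 2, 2; slopes of the chords Δ_i = (y_(i+1) - y_i)/h_i = 3, -2, -3/2.
  1·M_0 + 6·M_1 + 2·M_2 = 6(Δ_1 - Δ_0) = -30
  2·M_1 + 8·M_2 + 2·M_3 = 6(Δ_2 - Δ_1) = 3
Natural end conditions: M_0 = M_3 = 0.
Forward elimination and back-substitution give M_0 = 0, M_1 = -123/22, M_2 = 39/22, M_3 = 0.

-5.5909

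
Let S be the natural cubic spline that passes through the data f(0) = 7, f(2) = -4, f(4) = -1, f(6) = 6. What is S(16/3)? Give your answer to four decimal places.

With M_i denoting the second derivative at x_i, h_i = 2, 2, 2, and Δ_i = (y_(i+1) − y_i)/h_i = -11/2, 3/2, 7/2:
  2·M_0 + 8·M_1 + 2·M_2 = 6(Δ_1 - Δ_0) = 42
  2·M_1 + 8·M_2 + 2·M_3 = 6(Δ_2 - Δ_1) = 12
Natural end conditions: M_0 = M_3 = 0.
Solving the tridiagonal system: M_0 = 0, M_1 = 26/5, M_2 = 1/5, M_3 = 0.
On [4, 6], S(x) = -1 + 101/30·(x - 4) + 1/10·(x - 4)² - 1/60·(x - 4)³.
With (x - 4) = 4/3: S(16/3) = 1469/405.

3.6272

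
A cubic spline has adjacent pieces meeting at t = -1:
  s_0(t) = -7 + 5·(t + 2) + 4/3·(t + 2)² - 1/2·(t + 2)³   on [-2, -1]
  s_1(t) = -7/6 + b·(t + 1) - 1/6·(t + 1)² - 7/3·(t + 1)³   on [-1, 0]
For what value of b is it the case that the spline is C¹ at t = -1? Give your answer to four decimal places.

s_0'(t) = 5 + 8/3·(t + 2) - 3/2·(t + 2)², so s_0'(-1) = 37/6. On the right, s_1'(-1) = b, so b = 37/6.

6.1667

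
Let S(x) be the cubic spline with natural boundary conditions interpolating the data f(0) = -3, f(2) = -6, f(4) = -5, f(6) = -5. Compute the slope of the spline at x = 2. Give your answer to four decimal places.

-0.3667

Write M_i for S''(x_i). With h_i = 2, 2, 2 and divided differences Δ_i = -3/2, 1/2, 0, the continuity of S' gives the tridiagonal system
  2·M_0 + 8·M_1 + 2·M_2 = 6(Δ_1 - Δ_0) = 12
  2·M_1 + 8·M_2 + 2·M_3 = 6(Δ_2 - Δ_1) = -3
Natural end conditions: M_0 = M_3 = 0.
Solving: M_0 = 0, M_1 = 17/10, M_2 = -4/5, M_3 = 0.
On [2, 4], S'(x) = b_1 + 2c_1·(x - 2) + 3d_1·(x - 2)² with b_1 = Δ_1 - h_1(2M_1 + M_2)/6 = -11/30, c_1 = M_1/2 = 17/20, d_1 = (M_2 - M_1)/(6h_1) = -5/24. So S'(2) = -11/30.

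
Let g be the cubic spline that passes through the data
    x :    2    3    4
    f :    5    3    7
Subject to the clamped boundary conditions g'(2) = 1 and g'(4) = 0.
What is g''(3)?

Put σ_i = g'' at the i-th knot. Here h = (1, 1) and Δ = (-2, 4), so the interior equations h_(i-1)·σ_(i-1) + 2(h_(i-1)+h_i)·σ_i + h_i·σ_(i+1) = 6(Δ_i − Δ_(i-1)) read
  1·σ_0 + 4·σ_1 + 1·σ_2 = 6(Δ_1 - Δ_0) = 36
Clamped end conditions give two more equations: 2h_0·σ_0 + h_0·σ_1 = 6(Δ_0 - g'(2)) = -18 and h_1·σ_1 + 2h_1·σ_2 = 6(g'(4) - Δ_1) = -24.
Solving: σ_0 = -37/2, σ_1 = 19, σ_2 = -43/2.

19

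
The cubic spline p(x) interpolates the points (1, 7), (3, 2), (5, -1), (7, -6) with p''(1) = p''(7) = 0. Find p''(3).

1

With M_i denoting the second derivative at x_i, h_i = 2, 2, 2, and Δ_i = (y_(i+1) − y_i)/h_i = -5/2, -3/2, -5/2:
  2·M_0 + 8·M_1 + 2·M_2 = 6(Δ_1 - Δ_0) = 6
  2·M_1 + 8·M_2 + 2·M_3 = 6(Δ_2 - Δ_1) = -6
Natural end conditions: M_0 = M_3 = 0.
Solving: M_0 = 0, M_1 = 1, M_2 = -1, M_3 = 0.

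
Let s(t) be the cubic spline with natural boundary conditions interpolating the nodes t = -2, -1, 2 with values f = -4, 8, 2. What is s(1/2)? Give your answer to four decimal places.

10.9063

With m_i denoting the second derivative at x_i, h_i = 1, 3, and Δ_i = (y_(i+1) − y_i)/h_i = 12, -2:
  1·m_0 + 8·m_1 + 3·m_2 = 6(Δ_1 - Δ_0) = -84
Natural end conditions: m_0 = m_2 = 0.
Hence m_0 = 0, m_1 = -21/2, m_2 = 0.
On [-1, 2], s(t) = 8 + 17/2·(t + 1) - 21/4·(t + 1)² + 7/12·(t + 1)³.
With (t + 1) = 3/2: s(1/2) = 349/32.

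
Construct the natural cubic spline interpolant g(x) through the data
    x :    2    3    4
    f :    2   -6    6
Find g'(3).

2

With σ_i denoting the second derivative at x_i, h_i = 1, 1, and Δ_i = (y_(i+1) − y_i)/h_i = -8, 12:
  1·σ_0 + 4·σ_1 + 1·σ_2 = 6(Δ_1 - Δ_0) = 120
Natural end conditions: σ_0 = σ_2 = 0.
Forward elimination and back-substitution give σ_0 = 0, σ_1 = 30, σ_2 = 0.
On [3, 4], g'(x) = b_1 + 2c_1·(x - 3) + 3d_1·(x - 3)² with b_1 = Δ_1 - h_1(2σ_1 + σ_2)/6 = 2, c_1 = σ_1/2 = 15, d_1 = (σ_2 - σ_1)/(6h_1) = -5. So g'(3) = 2.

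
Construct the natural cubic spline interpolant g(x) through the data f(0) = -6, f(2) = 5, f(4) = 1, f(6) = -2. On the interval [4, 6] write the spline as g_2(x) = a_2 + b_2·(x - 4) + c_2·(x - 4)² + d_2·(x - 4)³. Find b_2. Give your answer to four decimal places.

-2.7667

Put m_i = g'' at the i-th knot. Here h = (2, 2, 2) and Δ = (11/2, -2, -3/2), so the interior equations h_(i-1)·m_(i-1) + 2(h_(i-1)+h_i)·m_i + h_i·m_(i+1) = 6(Δ_i − Δ_(i-1)) read
  2·m_0 + 8·m_1 + 2·m_2 = 6(Δ_1 - Δ_0) = -45
  2·m_1 + 8·m_2 + 2·m_3 = 6(Δ_2 - Δ_1) = 3
Natural end conditions: m_0 = m_3 = 0.
Forward elimination and back-substitution give m_0 = 0, m_1 = -61/10, m_2 = 19/10, m_3 = 0.
On [4, 6], with g_2(x) = a_2 + b_2·(x - 4) + c_2·(x - 4)² + d_2·(x - 4)³: c_2 = m_2/2 = 19/20, d_2 = (m_3 - m_2)/(6h_2) = -19/120, b_2 = Δ_2 - h_2(2m_2 + m_3)/6 = -83/30.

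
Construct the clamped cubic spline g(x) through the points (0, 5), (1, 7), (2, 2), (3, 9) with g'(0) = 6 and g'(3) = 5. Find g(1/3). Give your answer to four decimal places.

6.7086

With M_i denoting the second derivative at x_i, h_i = 1, 1, 1, and Δ_i = (y_(i+1) − y_i)/h_i = 2, -5, 7:
  1·M_0 + 4·M_1 + 1·M_2 = 6(Δ_1 - Δ_0) = -42
  1·M_1 + 4·M_2 + 1·M_3 = 6(Δ_2 - Δ_1) = 72
Clamped end conditions give two more equations: 2h_0·M_0 + h_0·M_1 = 6(Δ_0 - g'(0)) = -24 and h_2·M_2 + 2h_2·M_3 = 6(g'(3) - Δ_2) = -12.
Solving the tridiagonal system: M_0 = -58/15, M_1 = -244/15, M_2 = 404/15, M_3 = -292/15.
On [0, 1], g(x) = 5 + 6·x - 29/15·x² - 31/15·x³.
With x = 1/3: g(1/3) = 2717/405.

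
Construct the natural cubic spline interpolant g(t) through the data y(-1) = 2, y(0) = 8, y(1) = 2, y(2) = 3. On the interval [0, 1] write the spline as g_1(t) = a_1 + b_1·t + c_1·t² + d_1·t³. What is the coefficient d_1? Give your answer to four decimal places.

With M_i denoting the second derivative at x_i, h_i = 1, 1, 1, and Δ_i = (y_(i+1) − y_i)/h_i = 6, -6, 1:
  1·M_0 + 4·M_1 + 1·M_2 = 6(Δ_1 - Δ_0) = -72
  1·M_1 + 4·M_2 + 1·M_3 = 6(Δ_2 - Δ_1) = 42
Natural end conditions: M_0 = M_3 = 0.
Forward elimination and back-substitution give M_0 = 0, M_1 = -22, M_2 = 16, M_3 = 0.
On [0, 1], with g_1(t) = a_1 + b_1·t + c_1·t² + d_1·t³: c_1 = M_1/2 = -11, d_1 = (M_2 - M_1)/(6h_1) = 19/3, b_1 = Δ_1 - h_1(2M_1 + M_2)/6 = -4/3.

6.3333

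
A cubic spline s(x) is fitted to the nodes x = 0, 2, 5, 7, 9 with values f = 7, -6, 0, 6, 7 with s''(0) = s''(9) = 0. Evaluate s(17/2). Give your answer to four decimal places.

Put M_i = s'' at the i-th knot. Here h = (2, 3, 2, 2) and Δ = (-13/2, 2, 3, 1/2), so the interior equations h_(i-1)·M_(i-1) + 2(h_(i-1)+h_i)·M_i + h_i·M_(i+1) = 6(Δ_i − Δ_(i-1)) read
  2·M_0 + 10·M_1 + 3·M_2 = 6(Δ_1 - Δ_0) = 51
  3·M_1 + 10·M_2 + 2·M_3 = 6(Δ_2 - Δ_1) = 6
  2·M_2 + 8·M_3 + 2·M_4 = 6(Δ_3 - Δ_2) = -15
Natural end conditions: M_0 = M_4 = 0.
Forward elimination and back-substitution give M_0 = 0, M_1 = 1821/344, M_2 = -111/172, M_3 = -1179/688, M_4 = 0.
On [7, 9], s(x) = 6 + 565/344·(x - 7) - 1179/1376·(x - 7)² + 393/2752·(x - 7)³.
With (x - 7) = 3/2: s(17/2) = 154503/22016.

7.0178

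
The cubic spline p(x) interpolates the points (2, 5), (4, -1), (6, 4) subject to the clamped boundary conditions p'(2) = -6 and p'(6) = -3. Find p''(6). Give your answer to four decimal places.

-11.6250

Put m_i = p'' at the i-th knot. Here h = (2, 2) and Δ = (-3, 5/2), so the interior equations h_(i-1)·m_(i-1) + 2(h_(i-1)+h_i)·m_i + h_i·m_(i+1) = 6(Δ_i − Δ_(i-1)) read
  2·m_0 + 8·m_1 + 2·m_2 = 6(Δ_1 - Δ_0) = 33
Clamped end conditions give two more equations: 2h_0·m_0 + h_0·m_1 = 6(Δ_0 - p'(2)) = 18 and h_1·m_1 + 2h_1·m_2 = 6(p'(6) - Δ_1) = -33.
Solving the tridiagonal system: m_0 = 9/8, m_1 = 27/4, m_2 = -93/8.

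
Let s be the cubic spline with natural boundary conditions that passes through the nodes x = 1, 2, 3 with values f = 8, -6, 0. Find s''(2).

30

Write σ_i for s''(x_i). With h_i = 1, 1 and divided differences Δ_i = -14, 6, the continuity of s' gives the tridiagonal system
  1·σ_0 + 4·σ_1 + 1·σ_2 = 6(Δ_1 - Δ_0) = 120
Natural end conditions: σ_0 = σ_2 = 0.
Forward elimination and back-substitution give σ_0 = 0, σ_1 = 30, σ_2 = 0.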